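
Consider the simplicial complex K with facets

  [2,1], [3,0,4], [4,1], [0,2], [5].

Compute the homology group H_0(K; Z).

We work with the vertex ordering 0 < 1 < 2 < 3 < 4 < 5. The simplices of K, each written with vertices in increasing order, are:

  0-simplices (6): [0], [1], [2], [3], [4], [5]
  1-simplices (6): [0,2], [0,3], [0,4], [1,2], [1,4], [3,4]
  2-simplices (1): [0,3,4]

Hence C_0 ≅ Z^6, C_1 ≅ Z^6, C_2 ≅ Z^1.

∂_1: C_1 → C_0 is given by ∂[p,q] = [q] − [p]. For instance
  ∂[0,4] = [4] − [0].
The resulting 6×6 matrix has rank 4, and its Smith normal form has invariant factors (1,1,1,1).

∂_2: C_2 → C_1 acts by ∂[p,q,r] = [q,r] − [p,r] + [p,q]. For instance
  ∂[0,3,4] = [3,4] − [0,4] + [0,3].
The resulting 6×1 matrix has rank 1, and its Smith normal form has invariant factors (1).

Reading off H_k = ker ∂_k / im ∂_{k+1}:

  H_0: rank C_0 − rank ∂_1 = 6 − 4 = 2, and the invariant factors of ∂_1 are all 1, so H_0 = Z^2.

H_0 ≅ Z^2.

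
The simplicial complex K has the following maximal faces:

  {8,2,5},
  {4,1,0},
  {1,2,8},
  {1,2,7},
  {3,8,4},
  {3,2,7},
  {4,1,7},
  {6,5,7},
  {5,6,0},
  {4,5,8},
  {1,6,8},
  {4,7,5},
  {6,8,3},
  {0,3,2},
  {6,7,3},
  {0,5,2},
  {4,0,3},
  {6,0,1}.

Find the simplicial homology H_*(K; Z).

H_0 ≅ Z,  H_1 ≅ Z^2,  H_2 ≅ Z.

Fix the vertex order 0 < 1 < 2 < 3 < 4 < 5 < 6 < 7 < 8 and write every simplex with vertices in increasing order. Then dim K = 2 and the simplices of K are:

  0-simplices (9): [0], [1], [2], [3], [4], [5], [6], [7], [8]
  1-simplices (27): (27 of them)
  2-simplices (18): [0,1,4], [0,1,6], [0,2,3], [0,2,5], [0,3,4], [0,5,6], [1,2,7], [1,2,8], [1,4,7], [1,6,8], [2,3,7], [2,5,8], [3,4,8], [3,6,7], [3,6,8], [4,5,7], [4,5,8], [5,6,7]

Hence C_0 ≅ Z^9, C_1 ≅ Z^27, C_2 ≅ Z^18.

∂_1: C_1 → C_0 sends each edge [p,q] (with p < q) to q − p. For instance
  ∂[3,8] = [8] − [3].
As a 9×27 matrix over Z this has rank 8, with invariant factors (1,1,1,1,1,1,1,1).

∂_2: C_2 → C_1 sends each 2-simplex [p,q,r] to [q,r] − [p,r] + [p,q]. For instance
  ∂[3,6,8] = [6,8] − [3,8] + [3,6],
  ∂[1,6,8] = [6,8] − [1,8] + [1,6].
The 27×18 boundary matrix has rank 17 and Smith normal form diag(1,1,1,1,1,1,1,1,1,1,1,1,1,1,1,1,1).

Reading off H_k = ker ∂_k / im ∂_{k+1}:

  H_0: rank C_0 − rank ∂_1 = 9 − 8 = 1, and the invariant factors of ∂_1 are all 1, so H_0 ≅ Z.
  H_1: rank ker ∂_1 − rank ∂_2 = (27 − 8) − 17 = 2, and the invariant factors of ∂_2 are all 1, so H_1 ≅ Z^2.
  H_2: rank ker ∂_2 − rank ∂_3 = (18 − 17) − 0 = 1, and there is no ∂_3, so H_2 ≅ Z.

(K is a triangulation of the torus T^2.)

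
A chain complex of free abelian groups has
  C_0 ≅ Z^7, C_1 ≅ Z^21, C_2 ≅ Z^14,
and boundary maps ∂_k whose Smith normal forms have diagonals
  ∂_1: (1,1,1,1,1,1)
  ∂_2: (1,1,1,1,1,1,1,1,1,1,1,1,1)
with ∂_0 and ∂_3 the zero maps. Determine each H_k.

H_0: b_0 = 7 − 0 − 6 = 1; torsion from ∂_1 factors > 1: none. So H_0 ≅ Z.
H_1: b_1 = 21 − 6 − 13 = 2; torsion from ∂_2 factors > 1: none. So H_1 ≅ Z^2.
H_2: b_2 = 14 − 13 − 0 = 1; torsion from ∂_3 factors > 1: none. So H_2 ≅ Z.

H_0 ≅ Z,  H_1 ≅ Z^2,  H_2 ≅ Z.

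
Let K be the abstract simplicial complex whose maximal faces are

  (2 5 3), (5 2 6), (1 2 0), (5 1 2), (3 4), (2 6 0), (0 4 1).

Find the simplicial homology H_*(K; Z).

H_0 = Z,  H_1 = Z,  H_2 = 0.

Order the vertices as 0 < 1 < 2 < 3 < 4 < 5 < 6. Listing each simplex with vertices in this order, K has dimension 2 with simplices:

  0-simplices (7): [0], [1], [2], [3], [4], [5], [6]
  1-simplices (13): [0,1], [0,2], [0,4], [0,6], [1,2], [1,4], [1,5], [2,3], [2,5], [2,6], [3,4], [3,5], [5,6]
  2-simplices (6): [0,1,2], [0,1,4], [0,2,6], [1,2,5], [2,3,5], [2,5,6]

so the chain groups are C_0 ≅ Z^7, C_1 ≅ Z^13, C_2 ≅ Z^6.

∂_1: C_1 → C_0 is given by ∂[p,q] = [q] − [p].
As a 7×13 matrix over Z this has rank 6, with invariant factors (1,1,1,1,1,1).

Boundary ∂_2: C_2 → C_1 acts by ∂[p,q,r] = [q,r] − [p,r] + [p,q]. For instance
  ∂[2,5,6] = [5,6] − [2,6] + [2,5],
  ∂[1,2,5] = [2,5] − [1,5] + [1,2].
The resulting 13×6 matrix has rank 6, and its Smith normal form has invariant factors (1,1,1,1,1,1).

Now H_k = ker ∂_k / im ∂_{k+1}, so:

  H_0: rank C_0 − rank ∂_1 = 7 − 6 = 1, and the invariant factors of ∂_1 are all 1, so H_0 = Z.
  H_1: rank ker ∂_1 − rank ∂_2 = (13 − 6) − 6 = 1, and the invariant factors of ∂_2 are all 1, so H_1 = Z.
  H_2: rank ker ∂_2 − rank ∂_3 = (6 − 6) − 0 = 0, and there is no ∂_3, so H_2 = 0.

As a check, the Euler characteristic is 7 − 13 + 6 = 0, which agrees with 1 − 1 + 0 = 0.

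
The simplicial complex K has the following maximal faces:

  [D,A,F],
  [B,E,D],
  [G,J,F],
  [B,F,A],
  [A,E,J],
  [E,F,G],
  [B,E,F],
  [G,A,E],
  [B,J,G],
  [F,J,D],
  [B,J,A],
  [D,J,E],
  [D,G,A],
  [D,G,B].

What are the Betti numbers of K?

b_0 = 1, b_1 = 2, b_2 = 1.

Take the total order A < B < D < E < F < G < J on the vertex set. Then K (dimension 2) consists of the simplices:

  0-simplices (7): A, B, D, E, F, G, J
  1-simplices (21): AB, AD, AE, AF, AG, AJ, BD, BE, BF, BG, BJ, DE, DF, DG, DJ, EF, EG, EJ, FG, FJ, GJ
  2-simplices (14): ABF, ABJ, ADF, ADG, AEG, AEJ, BDE, BDG, BEF, BGJ, DEJ, DFJ, EFG, FGJ

giving chain groups C_0 ≅ Z^7, C_1 ≅ Z^21, C_2 ≅ Z^14.

Boundary ∂_1: C_1 → C_0 sends each edge [p,q] (with p < q) to q − p. For instance
  ∂EF = F − E.
As a 7×21 matrix over Z this has rank 6, with invariant factors (1,1,1,1,1,1).

∂_2: C_2 → C_1 maps a triangle to the signed sum of its edges. For instance
  ∂EFG = FG − EG + EF,
  ∂DEJ = EJ − DJ + DE.
As a 21×14 matrix over Z this has rank 13, with invariant factors (1,1,1,1,1,1,1,1,1,1,1,1,1).

Computing H_k = (kernel of ∂_k) / (image of ∂_{k+1}):

  H_0: rank C_0 − rank ∂_1 = 7 − 6 = 1, and the invariant factors of ∂_1 are all 1, so H_0 ≅ Z.
  H_1: rank ker ∂_1 − rank ∂_2 = (21 − 6) − 13 = 2, and the invariant factors of ∂_2 are all 1, so H_1 ≅ Z^2.
  H_2: rank ker ∂_2 − rank ∂_3 = (14 − 13) − 0 = 1, and there is no ∂_3, so H_2 ≅ Z.

As a check, the Euler characteristic is 7 − 21 + 14 = 0, which agrees with 1 − 2 + 1 = 0.
(K is a triangulation of the torus T^2.)

Hence the Betti numbers are b_0 = 1, b_1 = 2, b_2 = 1.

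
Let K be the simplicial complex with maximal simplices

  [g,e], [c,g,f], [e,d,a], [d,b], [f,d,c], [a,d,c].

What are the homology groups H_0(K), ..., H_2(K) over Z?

We work with the vertex ordering a < b < c < d < e < f < g. The simplices of K, each written with vertices in increasing order, are:

  0-simplices (7): a, b, c, d, e, f, g
  1-simplices (11): ac, ad, ae, bd, cd, cf, cg, de, df, eg, fg
  2-simplices (4): acd, ade, cdf, cfg

Hence C_0 ≅ Z^7, C_1 ≅ Z^11, C_2 ≅ Z^4.

The boundary map ∂_1: C_1 → C_0 sends each edge [p,q] (with p < q) to q − p.
As a 7×11 matrix over Z this has rank 6, with invariant factors (1,1,1,1,1,1).

The boundary map ∂_2: C_2 → C_1 maps a triangle to the signed sum of its edges. For instance
  ∂acd = cd − ad + ac,
  ∂cfg = fg − cg + cf.
As a 11×4 matrix over Z this has rank 4, with invariant factors (1,1,1,1).

Reading off H_k = ker ∂_k / im ∂_{k+1}:

  H_0: rank C_0 − rank ∂_1 = 7 − 6 = 1, and the invariant factors of ∂_1 are all 1, so H_0 ≅ Z.
  H_1: rank ker ∂_1 − rank ∂_2 = (11 − 6) − 4 = 1, and the invariant factors of ∂_2 are all 1, so H_1 ≅ Z.
  H_2: rank ker ∂_2 − rank ∂_3 = (4 − 4) − 0 = 0, and there is no ∂_3, so H_2 ≅ 0.

As a check, the Euler characteristic is 7 − 11 + 4 = 0, which agrees with 1 − 1 + 0 = 0.

H_0 = Z,  H_1 = Z,  H_2 = 0.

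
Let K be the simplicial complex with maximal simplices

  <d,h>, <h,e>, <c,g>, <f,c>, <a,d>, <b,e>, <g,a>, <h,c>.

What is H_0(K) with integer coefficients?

Order the vertices as a < b < c < d < e < f < g < h. Listing each simplex with vertices in this order, K has dimension 1 with simplices:

  0-simplices (8): a, b, c, d, e, f, g, h
  1-simplices (8): ad, ag, be, cf, cg, ch, dh, eh

so the chain groups are C_0 ≅ Z^8, C_1 ≅ Z^8.

∂_1: C_1 → C_0 is given by ∂[p,q] = [q] − [p]. For instance
  ∂ag = g − a.
The resulting 8×8 matrix has rank 7, and its Smith normal form has invariant factors (1,1,1,1,1,1,1).

Reading off H_k = ker ∂_k / im ∂_{k+1}:

  H_0: rank C_0 − rank ∂_1 = 8 − 7 = 1, and the invariant factors of ∂_1 are all 1, so H_0 ≅ Z.

H_0 ≅ Z.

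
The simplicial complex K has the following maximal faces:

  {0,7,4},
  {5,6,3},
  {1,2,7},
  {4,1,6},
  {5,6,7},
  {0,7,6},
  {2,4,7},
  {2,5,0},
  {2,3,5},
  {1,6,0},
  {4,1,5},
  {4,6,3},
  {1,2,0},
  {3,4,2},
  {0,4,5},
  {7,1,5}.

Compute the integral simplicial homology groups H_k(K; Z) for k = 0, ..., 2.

Fix the vertex order 0 < 1 < 2 < 3 < 4 < 5 < 6 < 7 and write every simplex with vertices in increasing order. Then dim K = 2 and the simplices of K are:

  0-simplices (8): [0], [1], [2], [3], [4], [5], [6], [7]
  1-simplices (24): (24 of them)
  2-simplices (16): [0,1,2], [0,1,6], [0,2,5], [0,4,5], [0,4,7], [0,6,7], [1,2,7], [1,4,5], [1,4,6], [1,5,7], [2,3,4], [2,3,5], [2,4,7], [3,4,6], [3,5,6], [5,6,7]

Hence C_0 ≅ Z^8, C_1 ≅ Z^24, C_2 ≅ Z^16.

∂_1: C_1 → C_0 sends each edge [p,q] (with p < q) to q − p.
As a 8×24 matrix over Z this has rank 7, with invariant factors (1,1,1,1,1,1,1).

The boundary map ∂_2: C_2 → C_1 maps a triangle to the signed sum of its edges. For instance
  ∂[0,2,5] = [2,5] − [0,5] + [0,2],
  ∂[1,4,6] = [4,6] − [1,6] + [1,4].
As a 24×16 matrix over Z this has rank 15, with invariant factors (1,1,1,1,1,1,1,1,1,1,1,1,1,1,1).

Computing H_k = (kernel of ∂_k) / (image of ∂_{k+1}):

  H_0: rank C_0 − rank ∂_1 = 8 − 7 = 1, and the invariant factors of ∂_1 are all 1, so H_0 ≅ Z.
  H_1: rank ker ∂_1 − rank ∂_2 = (24 − 7) − 15 = 2, and the invariant factors of ∂_2 are all 1, so H_1 ≅ Z^2.
  H_2: rank ker ∂_2 − rank ∂_3 = (16 − 15) − 0 = 1, and there is no ∂_3, so H_2 ≅ Z.

H_0 = Z,  H_1 = Z^2,  H_2 = Z.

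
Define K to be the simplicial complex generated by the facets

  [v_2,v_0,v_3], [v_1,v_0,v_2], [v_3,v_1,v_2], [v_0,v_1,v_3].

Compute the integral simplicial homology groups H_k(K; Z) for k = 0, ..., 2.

H_0 ≅ Z,  H_1 = 0,  H_2 ≅ Z.

Take the total order v_0 < v_1 < v_2 < v_3 on the vertex set. Then K (dimension 2) consists of the simplices:

  0-simplices (4): [v_0], [v_1], [v_2], [v_3]
  1-simplices (6): [v_0,v_1], [v_0,v_2], [v_0,v_3], [v_1,v_2], [v_1,v_3], [v_2,v_3]
  2-simplices (4): [v_0,v_1,v_2], [v_0,v_1,v_3], [v_0,v_2,v_3], [v_1,v_2,v_3]

Hence C_0 ≅ Z^4, C_1 ≅ Z^6, C_2 ≅ Z^4.

The boundary map ∂_1: C_1 → C_0 maps an edge to its endpoints' difference, ∂[p,q] = q − p. For instance
  ∂[v_0,v_2] = [v_2] − [v_0].
This gives a 4×6 integer matrix of rank 3; reducing to Smith normal form yields diagonal entries (1,1,1).

Boundary ∂_2: C_2 → C_1 maps a triangle to the signed sum of its edges. For instance
  ∂[v_1,v_2,v_3] = [v_2,v_3] − [v_1,v_3] + [v_1,v_2],
  ∂[v_0,v_2,v_3] = [v_2,v_3] − [v_0,v_3] + [v_0,v_2].
The resulting 6×4 matrix has rank 3, and its Smith normal form has invariant factors (1,1,1).

Computing H_k = (kernel of ∂_k) / (image of ∂_{k+1}):

  H_0: rank C_0 − rank ∂_1 = 4 − 3 = 1, and the invariant factors of ∂_1 are all 1, so H_0 = Z.
  H_1: rank ker ∂_1 − rank ∂_2 = (6 − 3) − 3 = 0, and the invariant factors of ∂_2 are all 1, so H_1 = 0.
  H_2: rank ker ∂_2 − rank ∂_3 = (4 − 3) − 0 = 1, and there is no ∂_3, so H_2 = Z.

(K is a triangulation of the 2-sphere S^2.)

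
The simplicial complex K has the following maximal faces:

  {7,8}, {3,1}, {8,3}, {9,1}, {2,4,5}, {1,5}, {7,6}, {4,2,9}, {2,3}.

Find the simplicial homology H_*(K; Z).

Take the total order 1 < 2 < 3 < 4 < 5 < 6 < 7 < 8 < 9 on the vertex set. Then K (dimension 2) consists of the simplices:

  0-simplices (9): [1], [2], [3], [4], [5], [6], [7], [8], [9]
  1-simplices (12): [1,3], [1,5], [1,9], [2,3], [2,4], [2,5], [2,9], [3,8], [4,5], [4,9], [6,7], [7,8]
  2-simplices (2): [2,4,5], [2,4,9]

giving chain groups C_0 ≅ Z^9, C_1 ≅ Z^12, C_2 ≅ Z^2.

∂_1: C_1 → C_0 sends each edge [p,q] (with p < q) to q − p.
The 9×12 boundary matrix has rank 8 and Smith normal form diag(1,1,1,1,1,1,1,1).

Boundary ∂_2: C_2 → C_1 sends each 2-simplex [p,q,r] to [q,r] − [p,r] + [p,q]. For instance
  ∂[2,4,5] = [4,5] − [2,5] + [2,4],
  ∂[2,4,9] = [4,9] − [2,9] + [2,4].
As a 12×2 matrix over Z this has rank 2, with invariant factors (1,1).

Reading off H_k = ker ∂_k / im ∂_{k+1}:

  H_0: rank C_0 − rank ∂_1 = 9 − 8 = 1, and the invariant factors of ∂_1 are all 1, so H_0 ≅ Z.
  H_1: rank ker ∂_1 − rank ∂_2 = (12 − 8) − 2 = 2, and the invariant factors of ∂_2 are all 1, so H_1 ≅ Z^2.
  H_2: rank ker ∂_2 − rank ∂_3 = (2 − 2) − 0 = 0, and there is no ∂_3, so H_2 ≅ 0.

As a check, the Euler characteristic is 9 − 12 + 2 = -1, which agrees with 1 − 2 + 0 = -1.

H_0 ≅ Z,  H_1 ≅ Z^2,  H_2 = 0.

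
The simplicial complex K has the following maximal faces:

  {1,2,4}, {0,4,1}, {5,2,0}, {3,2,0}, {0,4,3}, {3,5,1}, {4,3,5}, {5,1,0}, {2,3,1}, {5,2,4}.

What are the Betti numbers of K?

Order the vertices as 0 < 1 < 2 < 3 < 4 < 5. Listing each simplex with vertices in this order, K has dimension 2 with simplices:

  0-simplices (6): [0], [1], [2], [3], [4], [5]
  1-simplices (15): [0,1], [0,2], [0,3], [0,4], [0,5], [1,2], [1,3], [1,4], [1,5], [2,3], [2,4], [2,5], [3,4], [3,5], [4,5]
  2-simplices (10): [0,1,4], [0,1,5], [0,2,3], [0,2,5], [0,3,4], [1,2,3], [1,2,4], [1,3,5], [2,4,5], [3,4,5]

so the chain groups are C_0 ≅ Z^6, C_1 ≅ Z^15, C_2 ≅ Z^10.

Boundary ∂_1: C_1 → C_0 sends each edge [p,q] (with p < q) to q − p.
The resulting 6×15 matrix has rank 5, and its Smith normal form has invariant factors (1,1,1,1,1).

Boundary ∂_2: C_2 → C_1 maps a triangle to the signed sum of its edges. For instance
  ∂[0,1,5] = [1,5] − [0,5] + [0,1],
  ∂[2,4,5] = [4,5] − [2,5] + [2,4].
This gives a 15×10 integer matrix of rank 10; reducing to Smith normal form yields diagonal entries (1,1,1,1,1,1,1,1,1,2).

Now H_k = ker ∂_k / im ∂_{k+1}, so:

  H_0: rank C_0 − rank ∂_1 = 6 − 5 = 1, and the invariant factors of ∂_1 are all 1, so H_0 ≅ Z.
  H_1: rank ker ∂_1 − rank ∂_2 = (15 − 5) − 10 = 0, and ∂_2 has invariant factor 2 > 1, so H_1 ≅ Z/2.
  H_2: rank ker ∂_2 − rank ∂_3 = (10 − 10) − 0 = 0, and there is no ∂_3, so H_2 ≅ 0.

Hence the Betti numbers are b_0 = 1, b_1 = 0, b_2 = 0.

b_0 = 1, b_1 = 0, b_2 = 0.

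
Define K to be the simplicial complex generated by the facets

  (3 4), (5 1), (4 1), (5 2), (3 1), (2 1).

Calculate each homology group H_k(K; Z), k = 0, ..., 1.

K has 5 vertices, 6 edges.
rank ∂_0 = 0, rank ∂_1 = 4 ⇒ b_0 = 5 − 0 − 4 = 1; all invariant factors of ∂_1 are 1 so no torsion. So H_0 ≅ Z.
rank ∂_1 = 4, rank ∂_2 = 0 ⇒ b_1 = 6 − 4 − 0 = 2. So H_1 ≅ Z^2.

H_0 = Z,  H_1 = Z^2.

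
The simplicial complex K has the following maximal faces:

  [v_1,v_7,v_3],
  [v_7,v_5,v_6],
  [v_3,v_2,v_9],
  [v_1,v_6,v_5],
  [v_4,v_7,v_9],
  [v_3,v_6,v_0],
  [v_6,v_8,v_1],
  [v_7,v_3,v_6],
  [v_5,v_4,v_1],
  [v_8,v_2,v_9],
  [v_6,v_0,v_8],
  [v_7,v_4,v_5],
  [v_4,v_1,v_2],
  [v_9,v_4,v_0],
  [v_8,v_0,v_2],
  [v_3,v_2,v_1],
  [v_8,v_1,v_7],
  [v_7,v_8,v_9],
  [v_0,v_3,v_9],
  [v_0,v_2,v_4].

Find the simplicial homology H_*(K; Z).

H_0 ≅ Z,  H_1 ≅ Z × Z/2,  H_2 = 0.

Order the vertices as v_0 < v_1 < v_2 < v_3 < v_4 < v_5 < v_6 < v_7 < v_8 < v_9. Listing each simplex with vertices in this order, K has dimension 2 with simplices:

  0-simplices (10): [v_0], [v_1], [v_2], [v_3], [v_4], [v_5], [v_6], [v_7], [v_8], [v_9]
  1-simplices (30): (30 of them)
  2-simplices (20): (20 of them)

Hence C_0 ≅ Z^10, C_1 ≅ Z^30, C_2 ≅ Z^20.

The boundary map ∂_1: C_1 → C_0 maps an edge to its endpoints' difference, ∂[p,q] = q − p.
As a 10×30 matrix over Z this has rank 9, with invariant factors (1,1,1,1,1,1,1,1,1).

∂_2: C_2 → C_1 sends each 2-simplex [p,q,r] to [q,r] − [p,r] + [p,q]. For instance
  ∂[v_4,v_5,v_7] = [v_5,v_7] − [v_4,v_7] + [v_4,v_5],
  ∂[v_0,v_4,v_9] = [v_4,v_9] − [v_0,v_9] + [v_0,v_4].
This gives a 30×20 integer matrix of rank 20; reducing to Smith normal form yields diagonal entries (1,1,1,1,1,1,1,1,1,1,1,1,1,1,1,1,1,1,1,2).

Now H_k = ker ∂_k / im ∂_{k+1}, so:

  H_0: rank C_0 − rank ∂_1 = 10 − 9 = 1, and the invariant factors of ∂_1 are all 1, so H_0 ≅ Z.
  H_1: rank ker ∂_1 − rank ∂_2 = (30 − 9) − 20 = 1, and ∂_2 has invariant factor 2 > 1, so H_1 ≅ Z × Z/2.
  H_2: rank ker ∂_2 − rank ∂_3 = (20 − 20) − 0 = 0, and there is no ∂_3, so H_2 ≅ 0.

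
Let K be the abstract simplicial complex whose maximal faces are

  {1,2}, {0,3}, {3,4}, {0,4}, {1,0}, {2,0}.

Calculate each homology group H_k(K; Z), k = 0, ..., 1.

H_0 = Z,  H_1 = Z^2.

Take the total order 0 < 1 < 2 < 3 < 4 on the vertex set. Then K (dimension 1) consists of the simplices:

  0-simplices (5): [0], [1], [2], [3], [4]
  1-simplices (6): [0,1], [0,2], [0,3], [0,4], [1,2], [3,4]

giving chain groups C_0 ≅ Z^5, C_1 ≅ Z^6.

Boundary ∂_1: C_1 → C_0 maps an edge to its endpoints' difference, ∂[p,q] = q − p. For instance
  ∂[3,4] = [4] − [3].
This gives a 5×6 integer matrix of rank 4; reducing to Smith normal form yields diagonal entries (1,1,1,1).

From H_k ≅ ker(∂_k) / im(∂_{k+1}) we obtain:

  H_0: rank C_0 − rank ∂_1 = 5 − 4 = 1, and the invariant factors of ∂_1 are all 1, so H_0 = Z.
  H_1: rank ker ∂_1 − rank ∂_2 = (6 − 4) − 0 = 2, and there is no ∂_2, so H_1 = Z^2.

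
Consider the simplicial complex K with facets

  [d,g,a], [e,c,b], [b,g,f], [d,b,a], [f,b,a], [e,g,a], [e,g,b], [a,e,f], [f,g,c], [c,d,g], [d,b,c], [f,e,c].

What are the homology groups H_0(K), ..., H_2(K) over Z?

Order the vertices as a < b < c < d < e < f < g. Listing each simplex with vertices in this order, K has dimension 2 with simplices:

  0-simplices (7): a, b, c, d, e, f, g
  1-simplices (18): ab, ad, ae, af, ag, bc, bd, be, bf, bg, cd, ce, cf, cg, dg, ef, eg, fg
  2-simplices (12): abd, abf, adg, aef, aeg, bcd, bce, beg, bfg, cdg, cef, cfg

so the chain groups are C_0 ≅ Z^7, C_1 ≅ Z^18, C_2 ≅ Z^12.

∂_1: C_1 → C_0 maps an edge to its endpoints' difference, ∂[p,q] = q − p. For instance
  ∂bg = g − b.
The resulting 7×18 matrix has rank 6, and its Smith normal form has invariant factors (1,1,1,1,1,1).

∂_2: C_2 → C_1 maps a triangle to the signed sum of its edges. For instance
  ∂adg = dg − ag + ad,
  ∂cfg = fg − cg + cf.
As a 18×12 matrix over Z this has rank 12, with invariant factors (1,1,1,1,1,1,1,1,1,1,1,2).

Computing H_k = (kernel of ∂_k) / (image of ∂_{k+1}):

  H_0: rank C_0 − rank ∂_1 = 7 − 6 = 1, and the invariant factors of ∂_1 are all 1, so H_0 ≅ Z.
  H_1: rank ker ∂_1 − rank ∂_2 = (18 − 6) − 12 = 0, and ∂_2 has invariant factor 2 > 1, so H_1 ≅ Z/2.
  H_2: rank ker ∂_2 − rank ∂_3 = (12 − 12) − 0 = 0, and there is no ∂_3, so H_2 ≅ 0.

As a check, the Euler characteristic is 7 − 18 + 12 = 1, which agrees with 1 − 0 + 0 = 1.

H_0 ≅ Z,  H_1 ≅ Z/2,  H_2 = 0.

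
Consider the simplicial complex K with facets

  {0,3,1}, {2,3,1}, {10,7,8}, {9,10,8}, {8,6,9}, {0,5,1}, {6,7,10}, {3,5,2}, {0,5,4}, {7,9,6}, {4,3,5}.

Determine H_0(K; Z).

We work with the vertex ordering 0 < 1 < 2 < 3 < 4 < 5 < 6 < 7 < 8 < 9 < 10. The simplices of K, each written with vertices in increasing order, are:

  0-simplices (11): [0], [1], [2], [3], [4], [5], [6], [7], [8], [9], [10]
  1-simplices (22): [0,1], [0,3], [0,4], [0,5], [1,2], [1,3], [1,5], [2,3], [2,5], [3,4], [3,5], [4,5], [6,7], [6,8], [6,9], [6,10], [7,8], [7,9], [7,10], [8,9], [8,10], [9,10]
  2-simplices (11): [0,1,3], [0,1,5], [0,4,5], [1,2,3], [2,3,5], [3,4,5], [6,7,9], [6,7,10], [6,8,9], [7,8,10], [8,9,10]

so the chain groups are C_0 ≅ Z^11, C_1 ≅ Z^22, C_2 ≅ Z^11.

Boundary ∂_1: C_1 → C_0 is given by ∂[p,q] = [q] − [p].
The 11×22 boundary matrix has rank 9 and Smith normal form diag(1,1,1,1,1,1,1,1,1).

Boundary ∂_2: C_2 → C_1 maps a triangle to the signed sum of its edges. For instance
  ∂[0,4,5] = [4,5] − [0,5] + [0,4],
  ∂[2,3,5] = [3,5] − [2,5] + [2,3].
The resulting 22×11 matrix has rank 11, and its Smith normal form has invariant factors (1,1,1,1,1,1,1,1,1,1,1).

Now H_k = ker ∂_k / im ∂_{k+1}, so:

  H_0: rank C_0 − rank ∂_1 = 11 − 9 = 2, and the invariant factors of ∂_1 are all 1, so H_0 ≅ Z^2.

H_0 = Z^2.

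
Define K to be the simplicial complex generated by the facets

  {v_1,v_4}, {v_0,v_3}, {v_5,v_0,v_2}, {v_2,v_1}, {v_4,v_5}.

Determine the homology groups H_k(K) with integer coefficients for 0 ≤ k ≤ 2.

H_0 = Z,  H_1 = Z,  H_2 = 0.

Fix the vertex order v_0 < v_1 < v_2 < v_3 < v_4 < v_5 and write every simplex with vertices in increasing order. Then dim K = 2 and the simplices of K are:

  0-simplices (6): [v_0], [v_1], [v_2], [v_3], [v_4], [v_5]
  1-simplices (7): [v_0,v_2], [v_0,v_3], [v_0,v_5], [v_1,v_2], [v_1,v_4], [v_2,v_5], [v_4,v_5]
  2-simplices (1): [v_0,v_2,v_5]

so the chain groups are C_0 ≅ Z^6, C_1 ≅ Z^7, C_2 ≅ Z^1.

∂_1: C_1 → C_0 is given by ∂[p,q] = [q] − [p]. For instance
  ∂[v_2,v_5] = [v_5] − [v_2].
The 6×7 boundary matrix has rank 5 and Smith normal form diag(1,1,1,1,1).

The boundary map ∂_2: C_2 → C_1 maps a triangle to the signed sum of its edges. For instance
  ∂[v_0,v_2,v_5] = [v_2,v_5] − [v_0,v_5] + [v_0,v_2].
The 7×1 boundary matrix has rank 1 and Smith normal form diag(1).

Now H_k = ker ∂_k / im ∂_{k+1}, so:

  H_0: rank C_0 − rank ∂_1 = 6 − 5 = 1, and the invariant factors of ∂_1 are all 1, so H_0 ≅ Z.
  H_1: rank ker ∂_1 − rank ∂_2 = (7 − 5) − 1 = 1, and the invariant factors of ∂_2 are all 1, so H_1 ≅ Z.
  H_2: rank ker ∂_2 − rank ∂_3 = (1 − 1) − 0 = 0, and there is no ∂_3, so H_2 ≅ 0.

As a check, the Euler characteristic is 6 − 7 + 1 = 0, which agrees with 1 − 1 + 0 = 0.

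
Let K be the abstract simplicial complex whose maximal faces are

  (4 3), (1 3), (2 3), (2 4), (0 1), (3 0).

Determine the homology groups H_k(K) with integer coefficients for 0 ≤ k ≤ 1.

H_0 ≅ Z,  H_1 ≅ Z^2.

Order the vertices as 0 < 1 < 2 < 3 < 4. Listing each simplex with vertices in this order, K has dimension 1 with simplices:

  0-simplices (5): [0], [1], [2], [3], [4]
  1-simplices (6): [0,1], [0,3], [1,3], [2,3], [2,4], [3,4]

giving chain groups C_0 ≅ Z^5, C_1 ≅ Z^6.

The boundary map ∂_1: C_1 → C_0 is given by ∂[p,q] = [q] − [p]. For instance
  ∂[1,3] = [3] − [1].
As a 5×6 matrix over Z this has rank 4, with invariant factors (1,1,1,1).

Computing H_k = (kernel of ∂_k) / (image of ∂_{k+1}):

  H_0: rank C_0 − rank ∂_1 = 5 − 4 = 1, and the invariant factors of ∂_1 are all 1, so H_0 = Z.
  H_1: rank ker ∂_1 − rank ∂_2 = (6 − 4) − 0 = 2, and there is no ∂_2, so H_1 = Z^2.

As a check, the Euler characteristic is 5 − 6 = -1, which agrees with 1 − 2 = -1.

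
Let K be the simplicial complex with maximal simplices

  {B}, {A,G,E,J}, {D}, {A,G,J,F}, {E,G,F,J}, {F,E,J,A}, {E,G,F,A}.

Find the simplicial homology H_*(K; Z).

H_0 ≅ Z^3,  H_1 = 0,  H_2 = 0,  H_3 ≅ Z.

Order the vertices as A < B < D < E < F < G < J. Listing each simplex with vertices in this order, K has dimension 3 with simplices:

  0-simplices (7): A, B, D, E, F, G, J
  1-simplices (10): AE, AF, AG, AJ, EF, EG, EJ, FG, FJ, GJ
  2-simplices (10): AEF, AEG, AEJ, AFG, AFJ, AGJ, EFG, EFJ, EGJ, FGJ
  3-simplices (5): AEFG, AEFJ, AEGJ, AFGJ, EFGJ

giving chain groups C_0 ≅ Z^7, C_1 ≅ Z^10, C_2 ≅ Z^10, C_3 ≅ Z^5.

Boundary ∂_1: C_1 → C_0 is given by ∂[p,q] = [q] − [p]. For instance
  ∂AJ = J − A.
The 7×10 boundary matrix has rank 4 and Smith normal form diag(1,1,1,1).

Boundary ∂_2: C_2 → C_1 maps a triangle to the signed sum of its edges. For instance
  ∂AEG = EG − AG + AE,
  ∂EFG = FG − EG + EF.
As a 10×10 matrix over Z this has rank 6, with invariant factors (1,1,1,1,1,1).

The boundary map ∂_3: C_3 → C_2 sends each 3-simplex σ to the alternating sum Σ_i (−1)^i (σ with its i-th vertex removed). For instance
  ∂AEFG = EFG − AFG + AEG − AEF,
  ∂AFGJ = FGJ − AGJ + AFJ − AFG.
The resulting 10×5 matrix has rank 4, and its Smith normal form has invariant factors (1,1,1,1).

Reading off H_k = ker ∂_k / im ∂_{k+1}:

  H_0: rank C_0 − rank ∂_1 = 7 − 4 = 3, and the invariant factors of ∂_1 are all 1, so H_0 ≅ Z^3.
  H_1: rank ker ∂_1 − rank ∂_2 = (10 − 4) − 6 = 0, and the invariant factors of ∂_2 are all 1, so H_1 ≅ 0.
  H_2: rank ker ∂_2 − rank ∂_3 = (10 − 6) − 4 = 0, and the invariant factors of ∂_3 are all 1, so H_2 ≅ 0.
  H_3: rank ker ∂_3 − rank ∂_4 = (5 − 4) − 0 = 1, and there is no ∂_4, so H_3 ≅ Z.

As a check, the Euler characteristic is 7 − 10 + 10 − 5 = 2, which agrees with 3 − 0 + 0 − 1 = 2.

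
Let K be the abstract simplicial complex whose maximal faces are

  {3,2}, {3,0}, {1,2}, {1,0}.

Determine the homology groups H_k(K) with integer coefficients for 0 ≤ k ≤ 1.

H_0 ≅ Z,  H_1 ≅ Z.

K has 4 vertices, 4 edges.
rank ∂_0 = 0, rank ∂_1 = 3 ⇒ b_0 = 4 − 0 − 3 = 1; all invariant factors of ∂_1 are 1 so no torsion. So H_0 ≅ Z.
rank ∂_1 = 3, rank ∂_2 = 0 ⇒ b_1 = 4 − 3 − 0 = 1. So H_1 ≅ Z.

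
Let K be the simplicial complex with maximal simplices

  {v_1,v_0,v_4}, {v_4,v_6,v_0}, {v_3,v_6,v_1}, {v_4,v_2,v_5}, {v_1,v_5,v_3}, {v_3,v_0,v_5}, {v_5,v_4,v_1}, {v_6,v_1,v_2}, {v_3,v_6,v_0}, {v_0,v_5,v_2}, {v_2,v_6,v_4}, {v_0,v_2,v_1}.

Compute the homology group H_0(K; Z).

We work with the vertex ordering v_0 < v_1 < v_2 < v_3 < v_4 < v_5 < v_6. The simplices of K, each written with vertices in increasing order, are:

  0-simplices (7): [v_0], [v_1], [v_2], [v_3], [v_4], [v_5], [v_6]
  1-simplices (18): (18 of them)
  2-simplices (12): (12 of them)

giving chain groups C_0 ≅ Z^7, C_1 ≅ Z^18, C_2 ≅ Z^12.

Boundary ∂_1: C_1 → C_0 maps an edge to its endpoints' difference, ∂[p,q] = q − p. For instance
  ∂[v_1,v_6] = [v_6] − [v_1].
As a 7×18 matrix over Z this has rank 6, with invariant factors (1,1,1,1,1,1).

Boundary ∂_2: C_2 → C_1 maps a triangle to the signed sum of its edges. For instance
  ∂[v_1,v_3,v_5] = [v_3,v_5] − [v_1,v_5] + [v_1,v_3],
  ∂[v_2,v_4,v_6] = [v_4,v_6] − [v_2,v_6] + [v_2,v_4].
The resulting 18×12 matrix has rank 12, and its Smith normal form has invariant factors (1,1,1,1,1,1,1,1,1,1,1,2).

Now H_k = ker ∂_k / im ∂_{k+1}, so:

  H_0: rank C_0 − rank ∂_1 = 7 − 6 = 1, and the invariant factors of ∂_1 are all 1, so H_0 = Z.

H_0 = Z.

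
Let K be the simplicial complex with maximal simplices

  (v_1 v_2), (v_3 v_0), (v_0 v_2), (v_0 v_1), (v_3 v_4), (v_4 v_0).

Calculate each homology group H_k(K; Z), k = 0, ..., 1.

We work with the vertex ordering v_0 < v_1 < v_2 < v_3 < v_4. The simplices of K, each written with vertices in increasing order, are:

  0-simplices (5): [v_0], [v_1], [v_2], [v_3], [v_4]
  1-simplices (6): [v_0,v_1], [v_0,v_2], [v_0,v_3], [v_0,v_4], [v_1,v_2], [v_3,v_4]

Hence C_0 ≅ Z^5, C_1 ≅ Z^6.

∂_1: C_1 → C_0 is given by ∂[p,q] = [q] − [p].
As a 5×6 matrix over Z this has rank 4, with invariant factors (1,1,1,1).

Now H_k = ker ∂_k / im ∂_{k+1}, so:

  H_0: rank C_0 − rank ∂_1 = 5 − 4 = 1, and the invariant factors of ∂_1 are all 1, so H_0 ≅ Z.
  H_1: rank ker ∂_1 − rank ∂_2 = (6 − 4) − 0 = 2, and there is no ∂_2, so H_1 ≅ Z^2.

H_0 ≅ Z,  H_1 ≅ Z^2.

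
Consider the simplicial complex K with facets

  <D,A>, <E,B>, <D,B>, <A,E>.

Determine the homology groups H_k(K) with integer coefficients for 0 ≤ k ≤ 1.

H_0 ≅ Z,  H_1 ≅ Z.

Fix the vertex order A < B < D < E and write every simplex with vertices in increasing order. Then dim K = 1 and the simplices of K are:

  0-simplices (4): A, B, D, E
  1-simplices (4): AD, AE, BD, BE

Hence C_0 ≅ Z^4, C_1 ≅ Z^4.

Boundary ∂_1: C_1 → C_0 maps an edge to its endpoints' difference, ∂[p,q] = q − p. For instance
  ∂AE = E − A.
This gives a 4×4 integer matrix of rank 3; reducing to Smith normal form yields diagonal entries (1,1,1).

Now H_k = ker ∂_k / im ∂_{k+1}, so:

  H_0: rank C_0 − rank ∂_1 = 4 − 3 = 1, and the invariant factors of ∂_1 are all 1, so H_0 ≅ Z.
  H_1: rank ker ∂_1 − rank ∂_2 = (4 − 3) − 0 = 1, and there is no ∂_2, so H_1 ≅ Z.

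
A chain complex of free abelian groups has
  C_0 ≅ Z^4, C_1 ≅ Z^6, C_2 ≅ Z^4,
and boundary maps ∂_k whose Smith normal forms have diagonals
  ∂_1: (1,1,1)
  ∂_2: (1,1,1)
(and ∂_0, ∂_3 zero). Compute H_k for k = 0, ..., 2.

H_0 ≅ Z,  H_1 = 0,  H_2 ≅ Z.

H_0: b_0 = 4 − 0 − 3 = 1; torsion from ∂_1 factors > 1: none. So H_0 ≅ Z.
H_1: b_1 = 6 − 3 − 3 = 0; torsion from ∂_2 factors > 1: none. So H_1 ≅ 0.
H_2: b_2 = 4 − 3 − 0 = 1; torsion from ∂_3 factors > 1: none. So H_2 ≅ Z.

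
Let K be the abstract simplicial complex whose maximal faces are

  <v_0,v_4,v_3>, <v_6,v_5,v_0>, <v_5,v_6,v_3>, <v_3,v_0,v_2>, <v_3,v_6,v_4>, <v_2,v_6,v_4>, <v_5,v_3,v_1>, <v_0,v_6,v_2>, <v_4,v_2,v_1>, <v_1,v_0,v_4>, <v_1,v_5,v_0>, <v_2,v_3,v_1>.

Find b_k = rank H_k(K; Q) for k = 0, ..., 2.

b_0 = 1, b_1 = 0, b_2 = 0.

Take the total order v_0 < v_1 < v_2 < v_3 < v_4 < v_5 < v_6 on the vertex set. Then K (dimension 2) consists of the simplices:

  0-simplices (7): [v_0], [v_1], [v_2], [v_3], [v_4], [v_5], [v_6]
  1-simplices (18): (18 of them)
  2-simplices (12): (12 of them)

Hence C_0 ≅ Z^7, C_1 ≅ Z^18, C_2 ≅ Z^12.

The boundary map ∂_1: C_1 → C_0 sends each edge [p,q] (with p < q) to q − p. For instance
  ∂[v_1,v_5] = [v_5] − [v_1].
This gives a 7×18 integer matrix of rank 6; reducing to Smith normal form yields diagonal entries (1,1,1,1,1,1).

The boundary map ∂_2: C_2 → C_1 sends each 2-simplex [p,q,r] to [q,r] − [p,r] + [p,q]. For instance
  ∂[v_1,v_2,v_3] = [v_2,v_3] − [v_1,v_3] + [v_1,v_2],
  ∂[v_3,v_4,v_6] = [v_4,v_6] − [v_3,v_6] + [v_3,v_4].
As a 18×12 matrix over Z this has rank 12, with invariant factors (1,1,1,1,1,1,1,1,1,1,1,2).

Now H_k = ker ∂_k / im ∂_{k+1}, so:

  H_0: rank C_0 − rank ∂_1 = 7 − 6 = 1, and the invariant factors of ∂_1 are all 1, so H_0 = Z.
  H_1: rank ker ∂_1 − rank ∂_2 = (18 − 6) − 12 = 0, and ∂_2 has invariant factor 2 > 1, so H_1 = Z/2Z.
  H_2: rank ker ∂_2 − rank ∂_3 = (12 − 12) − 0 = 0, and there is no ∂_3, so H_2 = 0.

As a check, the Euler characteristic is 7 − 18 + 12 = 1, which agrees with 1 − 0 + 0 = 1.

Hence the Betti numbers are b_0 = 1, b_1 = 0, b_2 = 0.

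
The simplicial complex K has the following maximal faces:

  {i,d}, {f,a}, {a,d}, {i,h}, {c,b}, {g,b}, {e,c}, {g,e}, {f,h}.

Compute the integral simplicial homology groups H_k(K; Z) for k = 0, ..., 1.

K has 9 vertices, 9 edges.
rank ∂_0 = 0, rank ∂_1 = 7 ⇒ b_0 = 9 − 0 − 7 = 2; all invariant factors of ∂_1 are 1 so no torsion. So H_0 = Z^2.
rank ∂_1 = 7, rank ∂_2 = 0 ⇒ b_1 = 9 − 7 − 0 = 2. So H_1 = Z^2.

H_0 ≅ Z^2,  H_1 ≅ Z^2.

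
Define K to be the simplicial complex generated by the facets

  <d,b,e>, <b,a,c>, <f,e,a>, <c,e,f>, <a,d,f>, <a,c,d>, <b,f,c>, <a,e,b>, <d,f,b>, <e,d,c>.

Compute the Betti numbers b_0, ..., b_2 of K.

b_0 = 1, b_1 = 0, b_2 = 0.

K has 6 vertices, 15 edges, 10 triangles.
rank ∂_0 = 0, rank ∂_1 = 5 ⇒ b_0 = 6 − 0 − 5 = 1; all invariant factors of ∂_1 are 1 so no torsion. So H_0 = Z.
rank ∂_1 = 5, rank ∂_2 = 10 ⇒ b_1 = 15 − 5 − 10 = 0; ∂_2 has invariant factor(s) [2] giving torsion. So H_1 = Z/2Z.
rank ∂_2 = 10, rank ∂_3 = 0 ⇒ b_2 = 10 − 10 − 0 = 0. So H_2 = 0.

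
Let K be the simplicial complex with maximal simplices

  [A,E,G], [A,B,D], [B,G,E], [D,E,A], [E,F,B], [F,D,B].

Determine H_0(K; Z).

H_0 = Z.

Take the total order A < B < D < E < F < G on the vertex set. Then K (dimension 2) consists of the simplices:

  0-simplices (6): A, B, D, E, F, G
  1-simplices (12): AB, AD, AE, AG, BD, BE, BF, BG, DE, DF, EF, EG
  2-simplices (6): ABD, ADE, AEG, BDF, BEF, BEG

giving chain groups C_0 ≅ Z^6, C_1 ≅ Z^12, C_2 ≅ Z^6.

The boundary map ∂_1: C_1 → C_0 is given by ∂[p,q] = [q] − [p]. For instance
  ∂AE = E − A.
This gives a 6×12 integer matrix of rank 5; reducing to Smith normal form yields diagonal entries (1,1,1,1,1).

Boundary ∂_2: C_2 → C_1 sends each 2-simplex [p,q,r] to [q,r] − [p,r] + [p,q]. For instance
  ∂BEG = EG − BG + BE,
  ∂ADE = DE − AE + AD.
The resulting 12×6 matrix has rank 6, and its Smith normal form has invariant factors (1,1,1,1,1,1).

Now H_k = ker ∂_k / im ∂_{k+1}, so:

  H_0: rank C_0 − rank ∂_1 = 6 − 5 = 1, and the invariant factors of ∂_1 are all 1, so H_0 = Z.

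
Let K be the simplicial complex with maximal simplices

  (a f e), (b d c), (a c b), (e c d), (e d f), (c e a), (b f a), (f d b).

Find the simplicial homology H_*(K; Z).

Take the total order a < b < c < d < e < f on the vertex set. Then K (dimension 2) consists of the simplices:

  0-simplices (6): a, b, c, d, e, f
  1-simplices (12): ab, ac, ae, af, bc, bd, bf, cd, ce, de, df, ef
  2-simplices (8): abc, abf, ace, aef, bcd, bdf, cde, def

giving chain groups C_0 ≅ Z^6, C_1 ≅ Z^12, C_2 ≅ Z^8.

The boundary map ∂_1: C_1 → C_0 is given by ∂[p,q] = [q] − [p]. For instance
  ∂ef = f − e.
The resulting 6×12 matrix has rank 5, and its Smith normal form has invariant factors (1,1,1,1,1).

Boundary ∂_2: C_2 → C_1 sends each 2-simplex [p,q,r] to [q,r] − [p,r] + [p,q]. For instance
  ∂cde = de − ce + cd,
  ∂bdf = df − bf + bd.
As a 12×8 matrix over Z this has rank 7, with invariant factors (1,1,1,1,1,1,1).

Computing H_k = (kernel of ∂_k) / (image of ∂_{k+1}):

  H_0: rank C_0 − rank ∂_1 = 6 − 5 = 1, and the invariant factors of ∂_1 are all 1, so H_0 ≅ Z.
  H_1: rank ker ∂_1 − rank ∂_2 = (12 − 5) − 7 = 0, and the invariant factors of ∂_2 are all 1, so H_1 ≅ 0.
  H_2: rank ker ∂_2 − rank ∂_3 = (8 − 7) − 0 = 1, and there is no ∂_3, so H_2 ≅ Z.

H_0 ≅ Z,  H_1 = 0,  H_2 ≅ Z.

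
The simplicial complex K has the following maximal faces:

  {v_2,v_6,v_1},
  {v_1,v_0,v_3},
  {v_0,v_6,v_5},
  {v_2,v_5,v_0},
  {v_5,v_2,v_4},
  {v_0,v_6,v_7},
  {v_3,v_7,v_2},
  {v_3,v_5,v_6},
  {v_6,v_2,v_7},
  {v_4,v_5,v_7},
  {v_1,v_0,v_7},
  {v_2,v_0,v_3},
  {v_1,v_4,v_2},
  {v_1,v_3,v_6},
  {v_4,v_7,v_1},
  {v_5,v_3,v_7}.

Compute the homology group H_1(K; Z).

H_1 ≅ Z^2.

Fix the vertex order v_0 < v_1 < v_2 < v_3 < v_4 < v_5 < v_6 < v_7 and write every simplex with vertices in increasing order. Then dim K = 2 and the simplices of K are:

  0-simplices (8): [v_0], [v_1], [v_2], [v_3], [v_4], [v_5], [v_6], [v_7]
  1-simplices (24): (24 of them)
  2-simplices (16): (16 of them)

giving chain groups C_0 ≅ Z^8, C_1 ≅ Z^24, C_2 ≅ Z^16.

The boundary map ∂_1: C_1 → C_0 maps an edge to its endpoints' difference, ∂[p,q] = q − p. For instance
  ∂[v_4,v_7] = [v_7] − [v_4].
The 8×24 boundary matrix has rank 7 and Smith normal form diag(1,1,1,1,1,1,1).

Boundary ∂_2: C_2 → C_1 maps a triangle to the signed sum of its edges. For instance
  ∂[v_0,v_1,v_7] = [v_1,v_7] − [v_0,v_7] + [v_0,v_1],
  ∂[v_0,v_2,v_5] = [v_2,v_5] − [v_0,v_5] + [v_0,v_2].
The 24×16 boundary matrix has rank 15 and Smith normal form diag(1,1,1,1,1,1,1,1,1,1,1,1,1,1,1).

From H_k ≅ ker(∂_k) / im(∂_{k+1}) we obtain:

  H_1: rank ker ∂_1 − rank ∂_2 = (24 − 7) − 15 = 2, and the invariant factors of ∂_2 are all 1, so H_1 ≅ Z^2.

(K is a triangulation of the torus T^2.)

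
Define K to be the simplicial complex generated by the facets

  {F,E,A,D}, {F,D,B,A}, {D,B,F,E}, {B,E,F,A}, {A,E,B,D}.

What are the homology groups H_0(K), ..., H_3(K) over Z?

Order the vertices as A < B < D < E < F. Listing each simplex with vertices in this order, K has dimension 3 with simplices:

  0-simplices (5): A, B, D, E, F
  1-simplices (10): AB, AD, AE, AF, BD, BE, BF, DE, DF, EF
  2-simplices (10): ABD, ABE, ABF, ADE, ADF, AEF, BDE, BDF, BEF, DEF
  3-simplices (5): ABDE, ABDF, ABEF, ADEF, BDEF

so the chain groups are C_0 ≅ Z^5, C_1 ≅ Z^10, C_2 ≅ Z^10, C_3 ≅ Z^5.

∂_1: C_1 → C_0 sends each edge [p,q] (with p < q) to q − p. For instance
  ∂DF = F − D.
The 5×10 boundary matrix has rank 4 and Smith normal form diag(1,1,1,1).

∂_2: C_2 → C_1 maps a triangle to the signed sum of its edges. For instance
  ∂ABE = BE − AE + AB,
  ∂DEF = EF − DF + DE.
The resulting 10×10 matrix has rank 6, and its Smith normal form has invariant factors (1,1,1,1,1,1).

∂_3: C_3 → C_2 sends each 3-simplex σ to the alternating sum Σ_i (−1)^i (σ with its i-th vertex removed). For instance
  ∂BDEF = DEF − BEF + BDF − BDE,
  ∂ABDE = BDE − ADE + ABE − ABD.
As a 10×5 matrix over Z this has rank 4, with invariant factors (1,1,1,1).

From H_k ≅ ker(∂_k) / im(∂_{k+1}) we obtain:

  H_0: rank C_0 − rank ∂_1 = 5 − 4 = 1, and the invariant factors of ∂_1 are all 1, so H_0 = Z.
  H_1: rank ker ∂_1 − rank ∂_2 = (10 − 4) − 6 = 0, and the invariant factors of ∂_2 are all 1, so H_1 = 0.
  H_2: rank ker ∂_2 − rank ∂_3 = (10 − 6) − 4 = 0, and the invariant factors of ∂_3 are all 1, so H_2 = 0.
  H_3: rank ker ∂_3 − rank ∂_4 = (5 − 4) − 0 = 1, and there is no ∂_4, so H_3 = Z.

As a check, the Euler characteristic is 5 − 10 + 10 − 5 = 0, which agrees with 1 − 0 + 0 − 1 = 0.

H_0 = Z,  H_1 = 0,  H_2 = 0,  H_3 = Z.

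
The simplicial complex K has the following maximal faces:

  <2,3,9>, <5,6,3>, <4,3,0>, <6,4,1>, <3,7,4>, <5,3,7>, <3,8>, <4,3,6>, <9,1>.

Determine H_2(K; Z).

Fix the vertex order 0 < 1 < 2 < 3 < 4 < 5 < 6 < 7 < 8 < 9 and write every simplex with vertices in increasing order. Then dim K = 2 and the simplices of K are:

  0-simplices (10): [0], [1], [2], [3], [4], [5], [6], [7], [8], [9]
  1-simplices (17): [0,3], [0,4], [1,4], [1,6], [1,9], [2,3], [2,9], [3,4], [3,5], [3,6], [3,7], [3,8], [3,9], [4,6], [4,7], [5,6], [5,7]
  2-simplices (7): [0,3,4], [1,4,6], [2,3,9], [3,4,6], [3,4,7], [3,5,6], [3,5,7]

so the chain groups are C_0 ≅ Z^10, C_1 ≅ Z^17, C_2 ≅ Z^7.

Boundary ∂_1: C_1 → C_0 sends each edge [p,q] (with p < q) to q − p.
The resulting 10×17 matrix has rank 9, and its Smith normal form has invariant factors (1,1,1,1,1,1,1,1,1).

Boundary ∂_2: C_2 → C_1 maps a triangle to the signed sum of its edges. For instance
  ∂[3,5,7] = [5,7] − [3,7] + [3,5],
  ∂[1,4,6] = [4,6] − [1,6] + [1,4].
The resulting 17×7 matrix has rank 7, and its Smith normal form has invariant factors (1,1,1,1,1,1,1).

From H_k ≅ ker(∂_k) / im(∂_{k+1}) we obtain:

  H_2: rank ker ∂_2 − rank ∂_3 = (7 − 7) − 0 = 0, and there is no ∂_3, so H_2 ≅ 0.

H_2 ≅ 0.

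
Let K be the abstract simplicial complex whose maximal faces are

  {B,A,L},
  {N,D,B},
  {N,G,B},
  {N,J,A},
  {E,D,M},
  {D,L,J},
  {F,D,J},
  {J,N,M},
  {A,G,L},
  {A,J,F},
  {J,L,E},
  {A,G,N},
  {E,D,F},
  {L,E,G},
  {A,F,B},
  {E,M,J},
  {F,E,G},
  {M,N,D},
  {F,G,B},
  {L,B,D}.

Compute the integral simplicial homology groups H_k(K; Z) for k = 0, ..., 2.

Fix the vertex order A < B < D < E < F < G < J < L < M < N and write every simplex with vertices in increasing order. Then dim K = 2 and the simplices of K are:

  0-simplices (10): A, B, D, E, F, G, J, L, M, N
  1-simplices (30): AB, AF, AG, AJ, AL, AN, BD, BF, BG, BL, BN, DE, DF, DJ, DL, DM, DN, EF, EG, EJ, EL, EM, FG, FJ, GL, GN, JL, JM, JN, MN
  2-simplices (20): ABF, ABL, AFJ, AGL, AGN, AJN, BDL, BDN, BFG, BGN, DEF, DEM, DFJ, DJL, DMN, EFG, EGL, EJL, EJM, JMN

Hence C_0 ≅ Z^10, C_1 ≅ Z^30, C_2 ≅ Z^20.

The boundary map ∂_1: C_1 → C_0 sends each edge [p,q] (with p < q) to q − p.
The 10×30 boundary matrix has rank 9 and Smith normal form diag(1,1,1,1,1,1,1,1,1).

∂_2: C_2 → C_1 acts by ∂[p,q,r] = [q,r] − [p,r] + [p,q]. For instance
  ∂ABF = BF − AF + AB,
  ∂AGL = GL − AL + AG.
The 30×20 boundary matrix has rank 20 and Smith normal form diag(1,1,1,1,1,1,1,1,1,1,1,1,1,1,1,1,1,1,1,2).

Computing H_k = (kernel of ∂_k) / (image of ∂_{k+1}):

  H_0: rank C_0 − rank ∂_1 = 10 − 9 = 1, and the invariant factors of ∂_1 are all 1, so H_0 = Z.
  H_1: rank ker ∂_1 − rank ∂_2 = (30 − 9) − 20 = 1, and ∂_2 has invariant factor 2 > 1, so H_1 = Z ⊕ Z/2Z.
  H_2: rank ker ∂_2 − rank ∂_3 = (20 − 20) − 0 = 0, and there is no ∂_3, so H_2 = 0.

H_0 = Z,  H_1 = Z ⊕ Z/2Z,  H_2 = 0.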